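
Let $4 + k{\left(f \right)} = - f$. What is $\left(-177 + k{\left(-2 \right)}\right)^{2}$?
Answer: $32041$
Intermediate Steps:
$k{\left(f \right)} = -4 - f$
$\left(-177 + k{\left(-2 \right)}\right)^{2} = \left(-177 - 2\right)^{2} = \left(-179\right)^{2} = 32041$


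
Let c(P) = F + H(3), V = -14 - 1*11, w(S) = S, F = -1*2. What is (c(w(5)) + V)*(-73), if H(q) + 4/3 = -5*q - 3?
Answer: 10147/3 ≈ 3382.3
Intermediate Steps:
F = -2
H(q) = -13/3 - 5*q (H(q) = -4/3 + (-5*q - 3) = -4/3 + (-3 - 5*q) = -13/3 - 5*q)
V = -25 (V = -14 - 11 = -25)
c(P) = -64/3 (c(P) = -2 + (-13/3 - 5*3) = -2 + (-13/3 - 15) = -2 - 58/3 = -64/3)
(c(w(5)) + V)*(-73) = (-64/3 - 25)*(-73) = -139/3*(-73) = 10147/3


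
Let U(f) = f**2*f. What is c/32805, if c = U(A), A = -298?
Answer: -26463592/32805 ≈ -806.69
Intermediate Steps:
U(f) = f**3
c = -26463592 (c = (-298)**3 = -26463592)
c/32805 = -26463592/32805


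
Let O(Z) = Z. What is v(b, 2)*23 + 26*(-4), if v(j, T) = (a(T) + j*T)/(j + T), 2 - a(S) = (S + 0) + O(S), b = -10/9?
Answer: -853/4 ≈ -213.25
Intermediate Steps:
b = -10/9 (b = -10*⅑ = -10/9 ≈ -1.1111)
a(S) = 2 - 2*S (a(S) = 2 - ((S + 0) + S) = 2 - (S + S) = 2 - 2*S)
v(j, T) = (2 - 2*T + T*j)/(T + j) (v(j, T) = ((2 - 2*T) + j*T)/(j + T) = ((2 - 2*T) + T*j)/(T + j) = (2 - 2*T + T*j)/(T + j))
v(b, 2)*23 + 26*(-4) = ((2 - 2*2 + 2*(-10/9))/(2 - 10/9))*23 + 26*(-4) = ((2 - 4 - 20/9)/(8/9))*23 - 104 = ((9/8)*(-38/9))*23 - 104 = -19/4*23 - 104 = -437/4 - 104 = -853/4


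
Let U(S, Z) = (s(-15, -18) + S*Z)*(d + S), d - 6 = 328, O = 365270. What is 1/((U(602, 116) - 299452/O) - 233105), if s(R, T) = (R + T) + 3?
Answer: 182635/11889824539319 ≈ 1.5361e-8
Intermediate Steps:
s(R, T) = 3 + R + T
d = 334 (d = 6 + 328 = 334)
U(S, Z) = (-30 + S*Z)*(334 + S) (U(S, Z) = ((3 - 15 - 18) + S*Z)*(334 + S) = (-30 + S*Z)*(334 + S))
1/((U(602, 116) - 299452/O) - 233105) = 1/(((-10020 - 30*602 + 116*602² + 334*602*116) - 299452/365270) - 233105) = 1/(((-10020 - 18060 + 116*362404 + 23323888) - 299452/365270) - 233105) = 1/(((-10020 - 18060 + 42038864 + 23323888) - 1*149726/182635) - 233105) = 1/((65334672 - 149726/182635) - 233105) = 1/(11932397670994/182635 - 233105) = 1/(11889824539319/182635) = 182635/11889824539319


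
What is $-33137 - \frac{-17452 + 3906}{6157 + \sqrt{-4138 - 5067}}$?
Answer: $\frac{13 \left(- 2549 \sqrt{9205} + 15693151 i\right)}{\sqrt{9205} - 6157 i} \approx -33135.0 - 0.034275 i$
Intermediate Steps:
$-33137 - \frac{-17452 + 3906}{6157 + \sqrt{-4138 - 5067}} = -33137 - - \frac{13546}{6157 + \sqrt{-9205}} = -33137 - - \frac{13546}{6157 + i \sqrt{9205}} = -33137 + \frac{13546}{6157 + i \sqrt{9205}}$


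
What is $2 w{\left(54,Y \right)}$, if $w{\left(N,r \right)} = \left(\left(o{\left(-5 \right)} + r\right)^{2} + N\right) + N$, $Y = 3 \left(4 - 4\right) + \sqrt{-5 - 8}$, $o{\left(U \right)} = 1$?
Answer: $192 + 4 i \sqrt{13} \approx 192.0 + 14.422 i$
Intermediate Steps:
$Y = i \sqrt{13}$ ($Y = 3 \cdot 0 + \sqrt{-13} = 0 + i \sqrt{13} = i \sqrt{13} \approx 3.6056 i$)
$w{\left(N,r \right)} = \left(1 + r\right)^{2} + 2 N$ ($w{\left(N,r \right)} = \left(\left(1 + r\right)^{2} + N\right) + N = \left(N + \left(1 + r\right)^{2}\right) + N = \left(1 + r\right)^{2} + 2 N$)
$2 w{\left(54,Y \right)} = 2 \left(\left(1 + i \sqrt{13}\right)^{2} + 2 \cdot 54\right) = 2 \left(\left(1 + i \sqrt{13}\right)^{2} + 108\right) = 2 \left(108 + \left(1 + i \sqrt{13}\right)^{2}\right) = 216 + 2 \left(1 + i \sqrt{13}\right)^{2}$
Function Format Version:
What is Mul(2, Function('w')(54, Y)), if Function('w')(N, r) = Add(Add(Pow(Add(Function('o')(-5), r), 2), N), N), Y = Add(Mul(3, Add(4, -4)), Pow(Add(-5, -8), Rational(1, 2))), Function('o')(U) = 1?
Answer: Add(192, Mul(4, I, Pow(13, Rational(1, 2)))) ≈ Add(192.00, Mul(14.422, I))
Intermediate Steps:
Y = Mul(I, Pow(13, Rational(1, 2))) (Y = Add(Mul(3, 0), Pow(-13, Rational(1, 2))) = Add(0, Mul(I, Pow(13, Rational(1, 2)))) = Mul(I, Pow(13, Rational(1, 2))) ≈ Mul(3.6056, I))
Function('w')(N, r) = Add(Pow(Add(1, r), 2), Mul(2, N)) (Function('w')(N, r) = Add(Add(Pow(Add(1, r), 2), N), N) = Add(Add(N, Pow(Add(1, r), 2)), N) = Add(Pow(Add(1, r), 2), Mul(2, N)))
Mul(2, Function('w')(54, Y)) = Mul(2, Add(Pow(Add(1, Mul(I, Pow(13, Rational(1, 2)))), 2), Mul(2, 54))) = Mul(2, Add(Pow(Add(1, Mul(I, Pow(13, Rational(1, 2)))), 2), 108)) = Mul(2, Add(108, Pow(Add(1, Mul(I, Pow(13, Rational(1, 2)))), 2))) = Add(216, Mul(2, Pow(Add(1, Mul(I, Pow(13, Rational(1, 2)))), 2)))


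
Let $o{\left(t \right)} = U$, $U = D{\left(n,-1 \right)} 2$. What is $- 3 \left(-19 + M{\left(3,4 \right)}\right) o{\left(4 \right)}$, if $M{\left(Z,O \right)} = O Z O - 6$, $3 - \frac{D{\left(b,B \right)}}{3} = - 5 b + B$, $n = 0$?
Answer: $-1656$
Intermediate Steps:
$D{\left(b,B \right)} = 9 - 3 B + 15 b$ ($D{\left(b,B \right)} = 9 - 3 \left(- 5 b + B\right) = 9 - 3 \left(B - 5 b\right) = 9 - \left(- 15 b + 3 B\right) = 9 - 3 B + 15 b$)
$M{\left(Z,O \right)} = -6 + Z O^{2}$ ($M{\left(Z,O \right)} = Z O^{2} - 6 = -6 + Z O^{2}$)
$U = 24$ ($U = \left(9 - -3 + 15 \cdot 0\right) 2 = \left(9 + 3 + 0\right) 2 = 12 \cdot 2 = 24$)
$o{\left(t \right)} = 24$
$- 3 \left(-19 + M{\left(3,4 \right)}\right) o{\left(4 \right)} = - 3 \left(-19 - \left(6 - 3 \cdot 4^{2}\right)\right) 24 = - 3 \left(-19 + \left(-6 + 3 \cdot 16\right)\right) 24 = - 3 \left(-19 + \left(-6 + 48\right)\right) 24 = - 3 \left(-19 + 42\right) 24 = - 3 \cdot 23 \cdot 24 = \left(-3\right) 552 = -1656$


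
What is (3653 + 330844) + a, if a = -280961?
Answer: 53536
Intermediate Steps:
(3653 + 330844) + a = (3653 + 330844) - 280961 = 334497 - 280961 = 53536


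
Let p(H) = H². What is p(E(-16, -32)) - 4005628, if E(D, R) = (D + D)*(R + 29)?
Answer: -3996412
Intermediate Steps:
E(D, R) = 2*D*(29 + R) (E(D, R) = (2*D)*(29 + R) = 2*D*(29 + R))
p(E(-16, -32)) - 4005628 = (2*(-16)*(29 - 32))² - 4005628 = (2*(-16)*(-3))² - 4005628 = 96² - 4005628 = 9216 - 4005628 = -3996412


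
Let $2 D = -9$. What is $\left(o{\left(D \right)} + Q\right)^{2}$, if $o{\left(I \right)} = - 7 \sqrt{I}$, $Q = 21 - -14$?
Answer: $\frac{2009}{2} - 735 i \sqrt{2} \approx 1004.5 - 1039.4 i$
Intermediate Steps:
$D = - \frac{9}{2}$ ($D = \frac{1}{2} \left(-9\right) = - \frac{9}{2} \approx -4.5$)
$Q = 35$ ($Q = 21 + 14 = 35$)
$\left(o{\left(D \right)} + Q\right)^{2} = \left(- 7 \sqrt{- \frac{9}{2}} + 35\right)^{2} = \left(- 7 \frac{3 i \sqrt{2}}{2} + 35\right)^{2} = \left(- \frac{21 i \sqrt{2}}{2} + 35\right)^{2} = \left(35 - \frac{21 i \sqrt{2}}{2}\right)^{2}$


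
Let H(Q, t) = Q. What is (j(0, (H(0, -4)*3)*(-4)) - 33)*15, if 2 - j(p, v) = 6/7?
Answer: -3345/7 ≈ -477.86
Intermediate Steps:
j(p, v) = 8/7 (j(p, v) = 2 - 6/7 = 8/7)
(j(0, (H(0, -4)*3)*(-4)) - 33)*15 = (8/7 - 33)*15 = -223/7*15 = -3345/7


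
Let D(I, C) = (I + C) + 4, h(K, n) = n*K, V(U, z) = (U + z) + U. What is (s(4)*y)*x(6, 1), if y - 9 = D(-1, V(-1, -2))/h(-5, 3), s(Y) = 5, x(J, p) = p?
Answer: 136/3 ≈ 45.333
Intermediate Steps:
V(U, z) = z + 2*U
h(K, n) = K*n
D(I, C) = 4 + C + I (D(I, C) = (C + I) + 4 = 4 + C + I)
y = 136/15 (y = 9 + (4 + (-2 + 2*(-1)) - 1)/((-5*3)) = 9 + (4 + (-2 - 2) - 1)/(-15) = 9 + (4 - 4 - 1)*(-1/15) = 9 - 1*(-1/15) = 9 + 1/15 = 136/15 ≈ 9.0667)
(s(4)*y)*x(6, 1) = (5*(136/15))*1 = (136/3)*1 = 136/3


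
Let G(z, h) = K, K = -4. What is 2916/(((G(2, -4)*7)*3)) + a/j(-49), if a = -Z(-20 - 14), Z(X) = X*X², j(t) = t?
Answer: -41005/49 ≈ -836.84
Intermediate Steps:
G(z, h) = -4
Z(X) = X³
a = 39304 (a = -(-20 - 14)³ = -1*(-34)³ = -1*(-39304) = 39304)
2916/(((G(2, -4)*7)*3)) + a/j(-49) = 2916/((-4*7*3)) + 39304/(-49) = 2916/((-28*3)) + 39304*(-1/49) = 2916/(-84) - 39304/49 = 2916*(-1/84) - 39304/49 = -243/7 - 39304/49 = -41005/49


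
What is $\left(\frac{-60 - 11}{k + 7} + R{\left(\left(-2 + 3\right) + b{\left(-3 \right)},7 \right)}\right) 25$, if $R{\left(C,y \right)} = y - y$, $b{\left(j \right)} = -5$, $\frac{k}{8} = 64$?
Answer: $- \frac{1775}{519} \approx -3.42$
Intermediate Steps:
$k = 512$ ($k = 8 \cdot 64 = 512$)
$R{\left(C,y \right)} = 0$
$\left(\frac{-60 - 11}{k + 7} + R{\left(\left(-2 + 3\right) + b{\left(-3 \right)},7 \right)}\right) 25 = \left(\frac{-60 - 11}{512 + 7} + 0\right) 25 = \left(- \frac{71}{519} + 0\right) 25 = \left(- \frac{71}{519}\right) 25 = - \frac{1775}{519}$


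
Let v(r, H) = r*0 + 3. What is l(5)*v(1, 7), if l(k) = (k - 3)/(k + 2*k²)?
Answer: 6/55 ≈ 0.10909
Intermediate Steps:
l(k) = (-3 + k)/(k + 2*k²)
v(r, H) = 3 (v(r, H) = 0 + 3 = 3)
l(5)*v(1, 7) = ((-3 + 5)/(5*(1 + 2*5)))*3 = ((⅕)*2/(1 + 10))*3 = ((⅕)*2/11)*3 = ((⅕)*(1/11)*2)*3 = (2/55)*3 = 6/55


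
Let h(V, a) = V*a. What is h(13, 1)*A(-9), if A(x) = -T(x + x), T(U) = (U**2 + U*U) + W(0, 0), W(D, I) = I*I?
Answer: -8424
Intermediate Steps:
W(D, I) = I**2
T(U) = 2*U**2 (T(U) = (U**2 + U*U) + 0**2 = (U**2 + U**2) + 0 = 2*U**2 + 0 = 2*U**2)
A(x) = -8*x**2 (A(x) = -2*(x + x)**2 = -2*(2*x)**2 = -2*4*x**2 = -8*x**2)
h(13, 1)*A(-9) = (13*1)*(-8*(-9)**2) = 13*(-8*81) = 13*(-648) = -8424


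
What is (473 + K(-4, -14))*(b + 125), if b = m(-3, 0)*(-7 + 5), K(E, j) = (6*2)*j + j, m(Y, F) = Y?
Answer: 38121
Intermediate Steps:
K(E, j) = 13*j (K(E, j) = 12*j + j = 13*j)
b = 6 (b = -3*(-7 + 5) = -3*(-2) = 6)
(473 + K(-4, -14))*(b + 125) = (473 + 13*(-14))*(6 + 125) = (473 - 182)*131 = 291*131 = 38121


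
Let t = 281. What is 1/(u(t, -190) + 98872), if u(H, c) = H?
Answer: 1/99153 ≈ 1.0085e-5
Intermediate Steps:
1/(u(t, -190) + 98872) = 1/(281 + 98872) = 1/99153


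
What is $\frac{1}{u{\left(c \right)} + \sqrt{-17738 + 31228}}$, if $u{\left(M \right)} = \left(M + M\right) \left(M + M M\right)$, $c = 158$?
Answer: $\frac{3969276}{31510303921607} - \frac{\sqrt{13490}}{63020607843214} \approx 1.2597 \cdot 10^{-7}$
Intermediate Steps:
$u{\left(M \right)} = 2 M \left(M + M^{2}\right)$
$\frac{1}{u{\left(c \right)} + \sqrt{-17738 + 31228}} = \frac{1}{2 \cdot 158^{2} \left(1 + 158\right) + \sqrt{-17738 + 31228}} = \frac{1}{2 \cdot 24964 \cdot 159 + \sqrt{13490}} = \frac{1}{7938552 + \sqrt{13490}}$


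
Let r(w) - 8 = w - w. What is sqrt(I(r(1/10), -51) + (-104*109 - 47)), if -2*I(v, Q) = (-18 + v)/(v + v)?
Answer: I*sqrt(182123)/4 ≈ 106.69*I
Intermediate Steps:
r(w) = 8 (r(w) = 8 + (w - w) = 8 + 0 = 8)
I(v, Q) = -(-18 + v)/(4*v) (I(v, Q) = -(-18 + v)/(2*(v + v)) = -(-18 + v)/(2*(2*v)) = -(-18 + v)*1/(2*v)/2 = -(-18 + v)/(4*v))
sqrt(I(r(1/10), -51) + (-104*109 - 47)) = sqrt((1/4)*(18 - 1*8)/8 + (-104*109 - 47)) = sqrt((1/4)*(1/8)*(18 - 8) + (-11336 - 47)) = sqrt((1/4)*(1/8)*10 - 11383) = sqrt(5/16 - 11383) = sqrt(-182123/16) = I*sqrt(182123)/4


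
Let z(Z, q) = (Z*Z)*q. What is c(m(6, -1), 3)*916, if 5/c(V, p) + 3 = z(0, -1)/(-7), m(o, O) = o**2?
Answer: -4580/3 ≈ -1526.7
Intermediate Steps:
z(Z, q) = q*Z**2 (z(Z, q) = Z**2*q = q*Z**2)
c(V, p) = -5/3 (c(V, p) = 5/(-3 - 1*0**2/(-7)) = 5/(-3 - 1*0*(-1/7)) = 5/(-3 + 0*(-1/7)) = 5/(-3 + 0) = 5/(-3) = 5*(-1/3) = -5/3)
c(m(6, -1), 3)*916 = -5/3*916 = -4580/3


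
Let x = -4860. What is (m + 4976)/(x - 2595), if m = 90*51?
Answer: -9566/7455 ≈ -1.2832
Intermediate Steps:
m = 4590
(m + 4976)/(x - 2595) = (4590 + 4976)/(-4860 - 2595) = 9566/(-7455) = 9566*(-1/7455) = -9566/7455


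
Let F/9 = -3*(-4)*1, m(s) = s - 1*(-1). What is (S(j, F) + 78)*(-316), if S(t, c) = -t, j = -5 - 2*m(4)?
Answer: -29388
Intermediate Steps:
m(s) = 1 + s (m(s) = s + 1 = 1 + s)
j = -15 (j = -5 - 2*(1 + 4) = -5 - 2*5 = -5 - 10 = -15)
F = 108 (F = 9*(-3*(-4)*1) = 9*(12*1) = 9*12 = 108)
(S(j, F) + 78)*(-316) = (-1*(-15) + 78)*(-316) = (15 + 78)*(-316) = 93*(-316) = -29388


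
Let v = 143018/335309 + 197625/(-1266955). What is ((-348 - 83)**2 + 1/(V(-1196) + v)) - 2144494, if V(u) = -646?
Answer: -107463810490496407132/54863940315261 ≈ -1.9587e+6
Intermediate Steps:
v = 22986385813/84964282819 (v = 143018*(1/335309) + 197625*(-1/1266955) = 143018/335309 - 39525/253391 = 22986385813/84964282819 ≈ 0.27054)
((-348 - 83)**2 + 1/(V(-1196) + v)) - 2144494 = ((-348 - 83)**2 + 1/(-646 + 22986385813/84964282819)) - 2144494 = ((-431)**2 + 1/(-54863940315261/84964282819)) - 2144494 = (185761 - 84964282819/54863940315261) - 2144494 = 10191580331938915802/54863940315261 - 2144494 = -107463810490496407132/54863940315261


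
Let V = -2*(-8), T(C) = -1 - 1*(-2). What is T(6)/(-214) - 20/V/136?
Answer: -807/58208 ≈ -0.013864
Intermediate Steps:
T(C) = 1 (T(C) = -1 + 2 = 1)
V = 16
T(6)/(-214) - 20/V/136 = 1/(-214) - 20/16/136 = 1*(-1/214) - 20*1/16*(1/136) = -1/214 - 5/4*1/136 = -1/214 - 5/544 = -807/58208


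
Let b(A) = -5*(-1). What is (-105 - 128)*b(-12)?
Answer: -1165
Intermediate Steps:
b(A) = 5
(-105 - 128)*b(-12) = (-105 - 128)*5 = -233*5 = -1165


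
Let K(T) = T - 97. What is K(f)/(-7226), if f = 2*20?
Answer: 57/7226 ≈ 0.0078882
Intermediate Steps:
f = 40
K(T) = -97 + T
K(f)/(-7226) = (-97 + 40)/(-7226) = -57*(-1/7226) = 57/7226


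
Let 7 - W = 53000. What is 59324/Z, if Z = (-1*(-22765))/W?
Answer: -3143756732/22765 ≈ -1.3810e+5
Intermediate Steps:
W = -52993 (W = 7 - 1*53000 = 7 - 53000 = -52993)
Z = -22765/52993 (Z = -1*(-22765)/(-52993) = 22765*(-1/52993) = -22765/52993 ≈ -0.42958)
59324/Z = 59324/(-22765/52993) = 59324*(-52993/22765) = -3143756732/22765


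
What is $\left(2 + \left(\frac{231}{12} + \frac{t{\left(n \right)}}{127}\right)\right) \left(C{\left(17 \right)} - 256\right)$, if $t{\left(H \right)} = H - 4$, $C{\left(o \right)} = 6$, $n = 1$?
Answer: $- \frac{1347875}{254} \approx -5306.6$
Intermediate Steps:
$t{\left(H \right)} = -4 + H$
$\left(2 + \left(\frac{231}{12} + \frac{t{\left(n \right)}}{127}\right)\right) \left(C{\left(17 \right)} - 256\right) = \left(2 + \left(\frac{231}{12} + \frac{-4 + 1}{127}\right)\right) \left(6 - 256\right) = \left(2 + \left(231 \cdot \frac{1}{12} - \frac{3}{127}\right)\right) \left(-250\right) = \left(2 + \left(\frac{77}{4} - \frac{3}{127}\right)\right) \left(-250\right) = \left(2 + \frac{9767}{508}\right) \left(-250\right) = \frac{10783}{508} \left(-250\right) = - \frac{1347875}{254}$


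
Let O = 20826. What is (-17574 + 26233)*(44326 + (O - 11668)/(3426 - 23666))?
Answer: 3884206950519/10120 ≈ 3.8381e+8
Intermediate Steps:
(-17574 + 26233)*(44326 + (O - 11668)/(3426 - 23666)) = (-17574 + 26233)*(44326 + (20826 - 11668)/(3426 - 23666)) = 8659*(44326 + 9158/(-20240)) = 8659*(44326 + 9158*(-1/20240)) = 8659*(44326 - 4579/10120) = 8659*(448574541/10120) = 3884206950519/10120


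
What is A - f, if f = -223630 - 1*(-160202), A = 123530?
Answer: 186958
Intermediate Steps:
f = -63428 (f = -223630 + 160202 = -63428)
A - f = 123530 - 1*(-63428) = 123530 + 63428 = 186958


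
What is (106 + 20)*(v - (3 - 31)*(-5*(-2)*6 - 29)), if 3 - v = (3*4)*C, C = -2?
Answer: 112770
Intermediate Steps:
v = 27 (v = 3 - 3*4*(-2) = 3 - 12*(-2) = 3 - 1*(-24) = 3 + 24 = 27)
(106 + 20)*(v - (3 - 31)*(-5*(-2)*6 - 29)) = (106 + 20)*(27 - (3 - 31)*(-5*(-2)*6 - 29)) = 126*(27 - (-28)*(10*6 - 29)) = 126*(27 - (-28)*(60 - 29)) = 126*(27 - (-28)*31) = 126*(27 - 1*(-868)) = 126*(27 + 868) = 126*895 = 112770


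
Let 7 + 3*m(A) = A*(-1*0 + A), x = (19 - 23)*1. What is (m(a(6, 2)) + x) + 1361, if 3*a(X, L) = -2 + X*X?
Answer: 37732/27 ≈ 1397.5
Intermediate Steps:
a(X, L) = -⅔ + X²/3 (a(X, L) = (-2 + X*X)/3 = (-2 + X²)/3 = -⅔ + X²/3)
x = -4 (x = -4*1 = -4)
m(A) = -7/3 + A²/3 (m(A) = -7/3 + (A*(-1*0 + A))/3 = -7/3 + (A*(0 + A))/3 = -7/3 + (A*A)/3 = -7/3 + A²/3)
(m(a(6, 2)) + x) + 1361 = ((-7/3 + (-⅔ + (⅓)*6²)²/3) - 4) + 1361 = ((-7/3 + (-⅔ + (⅓)*36)²/3) - 4) + 1361 = ((-7/3 + (-⅔ + 12)²/3) - 4) + 1361 = ((-7/3 + (34/3)²/3) - 4) + 1361 = ((-7/3 + (⅓)*(1156/9)) - 4) + 1361 = ((-7/3 + 1156/27) - 4) + 1361 = (1093/27 - 4) + 1361 = 985/27 + 1361 = 37732/27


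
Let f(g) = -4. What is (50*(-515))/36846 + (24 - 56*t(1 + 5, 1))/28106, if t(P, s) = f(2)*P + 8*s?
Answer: -7498165/11256453 ≈ -0.66612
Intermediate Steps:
t(P, s) = -4*P + 8*s
(50*(-515))/36846 + (24 - 56*t(1 + 5, 1))/28106 = (50*(-515))/36846 + (24 - 56*(-4*(1 + 5) + 8*1))/28106 = -25750*1/36846 + (24 - 56*(-4*6 + 8))*(1/28106) = -12875/18423 + (24 - 56*(-24 + 8))*(1/28106) = -12875/18423 + (24 - 56*(-16))*(1/28106) = -12875/18423 + (24 + 896)*(1/28106) = -12875/18423 + 920*(1/28106) = -12875/18423 + 20/611 = -7498165/11256453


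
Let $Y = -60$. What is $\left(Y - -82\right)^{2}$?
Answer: $484$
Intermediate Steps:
$\left(Y - -82\right)^{2} = \left(-60 - -82\right)^{2} = \left(-60 + 82\right)^{2} = 22^{2} = 484$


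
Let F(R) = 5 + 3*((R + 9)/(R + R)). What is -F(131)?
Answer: -865/131 ≈ -6.6031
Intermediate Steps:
F(R) = 5 + 3*(9 + R)/(2*R) (F(R) = 5 + 3*((9 + R)/((2*R))) = 5 + 3*((9 + R)*(1/(2*R))) = 5 + 3*((9 + R)/(2*R)) = 5 + 3*(9 + R)/(2*R))
-F(131) = -(27 + 13*131)/(2*131) = -(27 + 1703)/(2*131) = -1730/(2*131) = -1*865/131 = -865/131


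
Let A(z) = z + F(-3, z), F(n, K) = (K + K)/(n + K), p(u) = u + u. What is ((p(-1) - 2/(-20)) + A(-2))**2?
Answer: 961/100 ≈ 9.6100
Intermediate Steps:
p(u) = 2*u
F(n, K) = 2*K/(K + n) (F(n, K) = (2*K)/(K + n) = 2*K/(K + n))
A(z) = z + 2*z/(-3 + z) (A(z) = z + 2*z/(z - 3) = z + 2*z/(-3 + z))
((p(-1) - 2/(-20)) + A(-2))**2 = ((2*(-1) - 2/(-20)) - 2*(-1 - 2)/(-3 - 2))**2 = ((-2 - 2*(-1)/20) - 2*(-3)/(-5))**2 = ((-2 - 1*(-1/10)) - 2*(-1/5)*(-3))**2 = ((-2 + 1/10) - 6/5)**2 = (-19/10 - 6/5)**2 = (-31/10)**2 = 961/100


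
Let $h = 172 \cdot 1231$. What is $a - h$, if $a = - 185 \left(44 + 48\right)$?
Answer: $-228752$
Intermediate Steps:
$h = 211732$
$a = -17020$ ($a = \left(-185\right) 92 = -17020$)
$a - h = -17020 - 211732 = -228752$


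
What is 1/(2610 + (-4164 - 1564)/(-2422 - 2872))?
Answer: 2647/6911534 ≈ 0.00038298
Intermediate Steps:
1/(2610 + (-4164 - 1564)/(-2422 - 2872)) = 1/(2610 - 5728/(-5294)) = 1/(2610 - 5728*(-1/5294)) = 1/(2610 + 2864/2647) = 1/(6911534/2647) = 2647/6911534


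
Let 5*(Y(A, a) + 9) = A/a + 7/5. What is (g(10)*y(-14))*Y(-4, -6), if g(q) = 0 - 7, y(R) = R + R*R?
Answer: 820456/75 ≈ 10939.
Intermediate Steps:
Y(A, a) = -218/25 + A/(5*a) (Y(A, a) = -9 + (A/a + 7/5)/5 = -9 + (7/5 + A/a)/5 = -9 + (7/25 + A/(5*a)) = -218/25 + A/(5*a))
y(R) = R + R²
g(q) = -7
(g(10)*y(-14))*Y(-4, -6) = (-(-98)*(1 - 14))*(-218/25 + (⅕)*(-4)/(-6)) = (-(-98)*(-13))*(-218/25 + (⅕)*(-4)*(-⅙)) = (-7*182)*(-218/25 + 2/15) = -1274*(-644/75) = 820456/75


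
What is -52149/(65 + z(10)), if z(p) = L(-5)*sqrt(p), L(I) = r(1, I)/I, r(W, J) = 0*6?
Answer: -52149/65 ≈ -802.29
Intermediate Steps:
r(W, J) = 0
L(I) = 0 (L(I) = 0/I = 0)
z(p) = 0 (z(p) = 0*sqrt(p) = 0)
-52149/(65 + z(10)) = -52149/(65 + 0) = -52149/65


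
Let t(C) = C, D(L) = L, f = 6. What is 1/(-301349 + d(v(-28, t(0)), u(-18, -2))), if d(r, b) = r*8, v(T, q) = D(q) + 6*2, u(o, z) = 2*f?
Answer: -1/301253 ≈ -3.3195e-6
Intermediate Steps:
u(o, z) = 12 (u(o, z) = 2*6 = 12)
v(T, q) = 12 + q (v(T, q) = q + 6*2 = q + 12 = 12 + q)
d(r, b) = 8*r
1/(-301349 + d(v(-28, t(0)), u(-18, -2))) = 1/(-301349 + 8*(12 + 0)) = 1/(-301349 + 8*12) = 1/(-301349 + 96) = 1/(-301253) = -1/301253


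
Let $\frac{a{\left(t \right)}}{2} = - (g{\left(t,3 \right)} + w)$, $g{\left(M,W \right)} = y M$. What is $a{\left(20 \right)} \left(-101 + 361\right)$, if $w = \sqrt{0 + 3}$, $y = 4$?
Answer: $-41600 - 520 \sqrt{3} \approx -42501.0$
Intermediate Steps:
$w = \sqrt{3} \approx 1.732$
$g{\left(M,W \right)} = 4 M$
$a{\left(t \right)} = - 8 t - 2 \sqrt{3}$ ($a{\left(t \right)} = 2 \left(- (4 t + \sqrt{3})\right) = 2 \left(- (\sqrt{3} + 4 t)\right) = 2 \left(- \sqrt{3} - 4 t\right) = - 8 t - 2 \sqrt{3}$)
$a{\left(20 \right)} \left(-101 + 361\right) = \left(\left(-8\right) 20 - 2 \sqrt{3}\right) \left(-101 + 361\right) = \left(-160 - 2 \sqrt{3}\right) 260 = -41600 - 520 \sqrt{3}$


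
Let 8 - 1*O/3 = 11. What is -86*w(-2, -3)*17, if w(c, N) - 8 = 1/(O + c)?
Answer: -127194/11 ≈ -11563.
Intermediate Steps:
O = -9 (O = 24 - 3*11 = 24 - 33 = -9)
w(c, N) = 8 + 1/(-9 + c)
-86*w(-2, -3)*17 = -86*(-71 + 8*(-2))/(-9 - 2)*17 = -86*(-71 - 16)/(-11)*17 = -(-86)*(-87)/11*17 = -86*87/11*17 = -7482/11*17 = -127194/11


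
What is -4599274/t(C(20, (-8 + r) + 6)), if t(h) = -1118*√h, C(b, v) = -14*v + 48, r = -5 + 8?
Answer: 2299637*√34/19006 ≈ 705.52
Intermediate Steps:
r = 3
C(b, v) = 48 - 14*v
-4599274/t(C(20, (-8 + r) + 6)) = -4599274*(-1/(1118*√(48 - 14*((-8 + 3) + 6)))) = -4599274*(-1/(1118*√(48 - 14*(-5 + 6)))) = -4599274*(-1/(1118*√(48 - 14*1))) = -4599274*(-1/(1118*√(48 - 14))) = -4599274*(-√34/38012) = -(-2299637)*√34/19006 = 2299637*√34/19006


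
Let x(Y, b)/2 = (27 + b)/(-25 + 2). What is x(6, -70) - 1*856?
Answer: -19602/23 ≈ -852.26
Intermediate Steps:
x(Y, b) = -54/23 - 2*b/23 (x(Y, b) = 2*((27 + b)/(-25 + 2)) = 2*((27 + b)/(-23)) = 2*((27 + b)*(-1/23)) = 2*(-27/23 - b/23) = -54/23 - 2*b/23)
x(6, -70) - 1*856 = (-54/23 - 2/23*(-70)) - 1*856 = (-54/23 + 140/23) - 856 = 86/23 - 856 = -19602/23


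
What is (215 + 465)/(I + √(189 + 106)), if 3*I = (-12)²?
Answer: 32640/2009 - 680*√295/2009 ≈ 10.433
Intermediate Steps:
I = 48 (I = (⅓)*(-12)² = (⅓)*144 = 48)
(215 + 465)/(I + √(189 + 106)) = (215 + 465)/(48 + √(189 + 106)) = 680/(48 + √295)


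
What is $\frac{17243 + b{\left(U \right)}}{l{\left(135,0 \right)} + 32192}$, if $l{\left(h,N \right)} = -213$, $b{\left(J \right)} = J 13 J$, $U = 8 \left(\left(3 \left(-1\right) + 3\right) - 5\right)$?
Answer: $\frac{38043}{31979} \approx 1.1896$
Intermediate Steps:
$U = -40$ ($U = 8 \left(\left(-3 + 3\right) - 5\right) = 8 \left(0 - 5\right) = 8 \left(-5\right) = -40$)
$b{\left(J \right)} = 13 J^{2}$ ($b{\left(J \right)} = 13 J J = 13 J^{2}$)
$\frac{17243 + b{\left(U \right)}}{l{\left(135,0 \right)} + 32192} = \frac{17243 + 13 \left(-40\right)^{2}}{-213 + 32192} = \frac{17243 + 13 \cdot 1600}{31979} = \left(17243 + 20800\right) \frac{1}{31979} = 38043 \cdot \frac{1}{31979} = \frac{38043}{31979}$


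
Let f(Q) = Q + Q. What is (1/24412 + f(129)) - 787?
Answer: -12913947/24412 ≈ -529.00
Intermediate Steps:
f(Q) = 2*Q
(1/24412 + f(129)) - 787 = (1/24412 + 2*129) - 787 = (1/24412 + 258) - 787 = 6298297/24412 - 787 = -12913947/24412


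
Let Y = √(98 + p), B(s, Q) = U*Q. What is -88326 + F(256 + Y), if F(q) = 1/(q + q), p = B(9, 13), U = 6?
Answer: -360811702/4085 - √11/32680 ≈ -88326.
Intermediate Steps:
B(s, Q) = 6*Q
p = 78 (p = 6*13 = 78)
Y = 4*√11 (Y = √(98 + 78) = √176 = 4*√11 ≈ 13.266)
F(q) = 1/(2*q)
-88326 + F(256 + Y) = -88326 + 1/(2*(256 + 4*√11))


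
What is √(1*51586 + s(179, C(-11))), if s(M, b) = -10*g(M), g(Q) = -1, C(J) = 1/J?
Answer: 2*√12899 ≈ 227.15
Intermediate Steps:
s(M, b) = 10 (s(M, b) = -10*(-1) = 10)
√(1*51586 + s(179, C(-11))) = √(1*51586 + 10) = √(51586 + 10) = √51596 = 2*√12899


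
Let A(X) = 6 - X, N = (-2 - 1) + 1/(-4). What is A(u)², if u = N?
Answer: 1369/16 ≈ 85.563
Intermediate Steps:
N = -13/4 (N = -3 - ¼ = -13/4 ≈ -3.2500)
u = -13/4 ≈ -3.2500
A(u)² = (6 - 1*(-13/4))² = (6 + 13/4)² = (37/4)² = 1369/16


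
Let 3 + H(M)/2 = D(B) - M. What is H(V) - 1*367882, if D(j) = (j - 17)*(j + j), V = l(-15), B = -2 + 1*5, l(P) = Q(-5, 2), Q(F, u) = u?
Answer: -368060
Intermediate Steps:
l(P) = 2
B = 3 (B = -2 + 5 = 3)
V = 2
D(j) = 2*j*(-17 + j) (D(j) = (-17 + j)*(2*j) = 2*j*(-17 + j))
H(M) = -174 - 2*M (H(M) = -6 + 2*(2*3*(-17 + 3) - M) = -6 + 2*(2*3*(-14) - M) = -6 + 2*(-84 - M) = -6 + (-168 - 2*M) = -174 - 2*M)
H(V) - 1*367882 = (-174 - 2*2) - 1*367882 = (-174 - 4) - 367882 = -178 - 367882 = -368060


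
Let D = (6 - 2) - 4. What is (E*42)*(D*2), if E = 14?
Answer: 0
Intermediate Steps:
D = 0 (D = 4 - 4 = 0)
(E*42)*(D*2) = (14*42)*(0*2) = 588*0 = 0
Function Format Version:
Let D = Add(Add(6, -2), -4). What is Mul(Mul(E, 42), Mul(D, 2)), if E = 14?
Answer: 0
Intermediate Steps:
D = 0 (D = Add(4, -4) = 0)
Mul(Mul(E, 42), Mul(D, 2)) = Mul(Mul(14, 42), Mul(0, 2)) = Mul(588, 0) = 0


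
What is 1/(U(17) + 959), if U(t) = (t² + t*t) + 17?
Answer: 1/1554 ≈ 0.00064350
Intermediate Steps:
U(t) = 17 + 2*t² (U(t) = (t² + t²) + 17 = 2*t² + 17 = 17 + 2*t²)
1/(U(17) + 959) = 1/((17 + 2*17²) + 959) = 1/((17 + 2*289) + 959) = 1/((17 + 578) + 959) = 1/(595 + 959) = 1/1554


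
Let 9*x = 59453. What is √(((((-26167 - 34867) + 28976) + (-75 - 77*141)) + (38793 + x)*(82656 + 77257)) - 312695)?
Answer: √65335651505/3 ≈ 85203.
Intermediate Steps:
x = 59453/9 (x = (⅑)*59453 = 59453/9 ≈ 6605.9)
√(((((-26167 - 34867) + 28976) + (-75 - 77*141)) + (38793 + x)*(82656 + 77257)) - 312695) = √(((((-26167 - 34867) + 28976) + (-75 - 77*141)) + (38793 + 59453/9)*(82656 + 77257)) - 312695) = √((((-61034 + 28976) + (-75 - 10857)) + (408590/9)*159913) - 312695) = √(((-32058 - 10932) + 65338852670/9) - 312695) = √((-42990 + 65338852670/9) - 312695) = √(65338465760/9 - 312695) = √(65335651505/9) = √65335651505/3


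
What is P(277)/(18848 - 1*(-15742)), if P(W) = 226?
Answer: 113/17295 ≈ 0.0065337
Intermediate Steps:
P(277)/(18848 - 1*(-15742)) = 226/(18848 - 1*(-15742)) = 226/(18848 + 15742) = 226/34590 = 226*(1/34590) = 113/17295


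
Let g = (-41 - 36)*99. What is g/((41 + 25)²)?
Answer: -7/4 ≈ -1.7500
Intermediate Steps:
g = -7623 (g = -77*99 = -7623)
g/((41 + 25)²) = -7623/(41 + 25)² = -7623/(66²) = -7623/4356 = -7623*1/4356 = -7/4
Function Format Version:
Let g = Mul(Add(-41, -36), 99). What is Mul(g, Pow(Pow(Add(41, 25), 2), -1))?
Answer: Rational(-7, 4) ≈ -1.7500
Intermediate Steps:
g = -7623 (g = Mul(-77, 99) = -7623)
Mul(g, Pow(Pow(Add(41, 25), 2), -1)) = Mul(-7623, Pow(Pow(Add(41, 25), 2), -1)) = Mul(-7623, Pow(Pow(66, 2), -1)) = Mul(-7623, Pow(4356, -1)) = Mul(-7623, Rational(1, 4356)) = Rational(-7, 4)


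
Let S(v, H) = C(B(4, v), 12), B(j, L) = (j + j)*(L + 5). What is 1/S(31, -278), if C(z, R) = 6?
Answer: ⅙ ≈ 0.16667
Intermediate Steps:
B(j, L) = 2*j*(5 + L) (B(j, L) = (2*j)*(5 + L) = 2*j*(5 + L))
S(v, H) = 6
1/S(31, -278) = 1/6 = ⅙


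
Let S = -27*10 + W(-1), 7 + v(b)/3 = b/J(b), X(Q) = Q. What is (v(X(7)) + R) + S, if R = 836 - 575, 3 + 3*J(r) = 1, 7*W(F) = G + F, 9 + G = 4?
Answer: -873/14 ≈ -62.357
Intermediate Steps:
G = -5 (G = -9 + 4 = -5)
W(F) = -5/7 + F/7 (W(F) = (-5 + F)/7 = -5/7 + F/7)
J(r) = -⅔ (J(r) = -1 + (⅓)*1 = -1 + ⅓ = -⅔)
R = 261
v(b) = -21 - 9*b/2 (v(b) = -21 + 3*(b/(-⅔)) = -21 + 3*(b*(-3/2)) = -21 + 3*(-3*b/2) = -21 - 9*b/2)
S = -1896/7 (S = -27*10 + (-5/7 + (⅐)*(-1)) = -270 + (-5/7 - ⅐) = -270 - 6/7 = -1896/7 ≈ -270.86)
(v(X(7)) + R) + S = ((-21 - 9/2*7) + 261) - 1896/7 = ((-21 - 63/2) + 261) - 1896/7 = (-105/2 + 261) - 1896/7 = 417/2 - 1896/7 = -873/14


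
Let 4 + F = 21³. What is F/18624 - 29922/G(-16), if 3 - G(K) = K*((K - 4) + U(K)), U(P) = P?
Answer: 187523863/3557184 ≈ 52.717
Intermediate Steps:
G(K) = 3 - K*(-4 + 2*K) (G(K) = 3 - K*((K - 4) + K) = 3 - K*((-4 + K) + K) = 3 - K*(-4 + 2*K))
F = 9257 (F = -4 + 21³ = -4 + 9261 = 9257)
F/18624 - 29922/G(-16) = 9257/18624 - 29922/(3 - 2*(-16)² + 4*(-16)) = 9257*(1/18624) - 29922/(3 - 2*256 - 64) = 9257/18624 - 29922/(3 - 512 - 64) = 9257/18624 - 29922/(-573) = 9257/18624 - 29922*(-1/573) = 9257/18624 + 9974/191 = 187523863/3557184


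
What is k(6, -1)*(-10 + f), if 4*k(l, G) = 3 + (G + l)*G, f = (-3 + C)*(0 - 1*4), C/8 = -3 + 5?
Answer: 31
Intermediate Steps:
C = 16 (C = 8*(-3 + 5) = 8*2 = 16)
f = -52 (f = (-3 + 16)*(0 - 1*4) = 13*(0 - 4) = 13*(-4) = -52)
k(l, G) = ¾ + G*(G + l)/4 (k(l, G) = (3 + (G + l)*G)/4 = (3 + G*(G + l))/4 = ¾ + G*(G + l)/4)
k(6, -1)*(-10 + f) = (¾ + (¼)*(-1)² + (¼)*(-1)*6)*(-10 - 52) = (¾ + (¼)*1 - 3/2)*(-62) = (¾ + ¼ - 3/2)*(-62) = -½*(-62) = 31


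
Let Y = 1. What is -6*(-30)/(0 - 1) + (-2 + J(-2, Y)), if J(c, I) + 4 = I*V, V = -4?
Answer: -190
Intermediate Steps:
J(c, I) = -4 - 4*I (J(c, I) = -4 + I*(-4) = -4 - 4*I)
-6*(-30)/(0 - 1) + (-2 + J(-2, Y)) = -6*(-30)/(0 - 1) + (-2 + (-4 - 4*1)) = -6*(-30)/(-1) + (-2 + (-4 - 4)) = -(-6)*(-30) + (-2 - 8) = -6*30 - 10 = -180 - 10 = -190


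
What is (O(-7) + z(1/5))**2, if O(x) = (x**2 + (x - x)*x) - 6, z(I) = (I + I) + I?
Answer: 47524/25 ≈ 1901.0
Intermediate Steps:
z(I) = 3*I (z(I) = 2*I + I = 3*I)
O(x) = -6 + x**2 (O(x) = (x**2 + 0*x) - 6 = (x**2 + 0) - 6 = x**2 - 6 = -6 + x**2)
(O(-7) + z(1/5))**2 = ((-6 + (-7)**2) + 3/5)**2 = ((-6 + 49) + 3*(1/5))**2 = (43 + 3/5)**2 = (218/5)**2 = 47524/25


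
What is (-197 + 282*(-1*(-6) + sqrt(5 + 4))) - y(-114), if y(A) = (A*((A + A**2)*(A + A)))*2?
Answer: -669655547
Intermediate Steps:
y(A) = 4*A**2*(A + A**2) (y(A) = (A*((A + A**2)*(2*A)))*2 = (A*(2*A*(A + A**2)))*2 = (2*A**2*(A + A**2))*2 = 4*A**2*(A + A**2))
(-197 + 282*(-1*(-6) + sqrt(5 + 4))) - y(-114) = (-197 + 282*(-1*(-6) + sqrt(5 + 4))) - 4*(-114)**3*(1 - 114) = (-197 + 282*(6 + sqrt(9))) - 4*(-1481544)*(-113) = (-197 + 282*(6 + 3)) - 1*669657888 = (-197 + 282*9) - 669657888 = (-197 + 2538) - 669657888 = 2341 - 669657888 = -669655547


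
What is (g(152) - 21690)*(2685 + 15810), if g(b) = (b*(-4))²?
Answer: 6435779130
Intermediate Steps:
g(b) = 16*b² (g(b) = (-4*b)² = 16*b²)
(g(152) - 21690)*(2685 + 15810) = (16*152² - 21690)*(2685 + 15810) = (16*23104 - 21690)*18495 = (369664 - 21690)*18495 = 347974*18495 = 6435779130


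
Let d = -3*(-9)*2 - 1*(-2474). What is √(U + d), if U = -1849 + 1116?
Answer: √1795 ≈ 42.367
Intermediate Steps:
U = -733
d = 2528 (d = 27*2 + 2474 = 54 + 2474 = 2528)
√(U + d) = √(-733 + 2528) = √1795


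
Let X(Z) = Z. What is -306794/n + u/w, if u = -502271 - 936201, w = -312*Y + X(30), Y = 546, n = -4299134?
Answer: 1559109412729/183059275287 ≈ 8.5170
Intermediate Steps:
w = -170322 (w = -312*546 + 30 = -170352 + 30 = -170322)
u = -1438472
-306794/n + u/w = -306794/(-4299134) - 1438472/(-170322) = -306794*(-1/4299134) - 1438472*(-1/170322) = 153397/2149567 + 719236/85161 = 1559109412729/183059275287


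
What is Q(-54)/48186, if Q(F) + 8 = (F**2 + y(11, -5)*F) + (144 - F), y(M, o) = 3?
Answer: 1472/24093 ≈ 0.061097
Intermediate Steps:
Q(F) = 136 + F**2 + 2*F (Q(F) = -8 + ((F**2 + 3*F) + (144 - F)) = -8 + (144 + F**2 + 2*F) = 136 + F**2 + 2*F)
Q(-54)/48186 = (136 + (-54)**2 + 2*(-54))/48186 = (136 + 2916 - 108)*(1/48186) = 2944*(1/48186) = 1472/24093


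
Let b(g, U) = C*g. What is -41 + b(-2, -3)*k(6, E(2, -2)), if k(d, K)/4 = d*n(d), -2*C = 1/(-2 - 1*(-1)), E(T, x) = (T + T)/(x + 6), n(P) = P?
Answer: -185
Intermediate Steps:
E(T, x) = 2*T/(6 + x) (E(T, x) = (2*T)/(6 + x) = 2*T/(6 + x))
C = ½ (C = -1/(2*(-2 - 1*(-1))) = -1/(2*(-2 + 1)) = -½/(-1) = -½*(-1) = ½ ≈ 0.50000)
b(g, U) = g/2
k(d, K) = 4*d² (k(d, K) = 4*(d*d) = 4*d²)
-41 + b(-2, -3)*k(6, E(2, -2)) = -41 + ((½)*(-2))*(4*6²) = -41 - 4*36 = -41 - 1*144 = -41 - 144 = -185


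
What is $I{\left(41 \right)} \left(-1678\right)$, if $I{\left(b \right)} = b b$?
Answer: $-2820718$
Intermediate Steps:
$I{\left(b \right)} = b^{2}$
$I{\left(41 \right)} \left(-1678\right) = 41^{2} \left(-1678\right) = 1681 \left(-1678\right) = -2820718$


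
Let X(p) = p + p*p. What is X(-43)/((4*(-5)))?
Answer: -903/10 ≈ -90.300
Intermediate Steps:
X(p) = p + p²
X(-43)/((4*(-5))) = (-43*(1 - 43))/((4*(-5))) = (-43*(-42))/(-20) = -1/20*1806 = -903/10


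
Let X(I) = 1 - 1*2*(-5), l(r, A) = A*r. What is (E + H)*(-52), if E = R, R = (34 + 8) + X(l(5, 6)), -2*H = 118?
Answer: 312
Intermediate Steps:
H = -59 (H = -½*118 = -59)
X(I) = 11 (X(I) = 1 - 2*(-5) = 1 + 10 = 11)
R = 53 (R = (34 + 8) + 11 = 42 + 11 = 53)
E = 53
(E + H)*(-52) = (53 - 59)*(-52) = -6*(-52) = 312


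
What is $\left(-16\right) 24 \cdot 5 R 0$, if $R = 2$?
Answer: $0$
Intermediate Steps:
$\left(-16\right) 24 \cdot 5 R 0 = \left(-16\right) 24 \cdot 5 \cdot 2 \cdot 0 = - 384 \cdot 10 \cdot 0 = \left(-384\right) 0 = 0$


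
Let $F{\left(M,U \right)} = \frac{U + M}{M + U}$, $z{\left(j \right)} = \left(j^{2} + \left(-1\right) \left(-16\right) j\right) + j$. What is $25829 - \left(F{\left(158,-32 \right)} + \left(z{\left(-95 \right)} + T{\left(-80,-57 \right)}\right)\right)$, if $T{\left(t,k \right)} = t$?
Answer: $18498$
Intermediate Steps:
$z{\left(j \right)} = j^{2} + 17 j$ ($z{\left(j \right)} = \left(j^{2} + 16 j\right) + j = j^{2} + 17 j$)
$F{\left(M,U \right)} = 1$ ($F{\left(M,U \right)} = \frac{M + U}{M + U} = 1$)
$25829 - \left(F{\left(158,-32 \right)} + \left(z{\left(-95 \right)} + T{\left(-80,-57 \right)}\right)\right) = 25829 - \left(1 - \left(80 + 95 \left(17 - 95\right)\right)\right) = 25829 - \left(1 - -7330\right) = 25829 - \left(1 + \left(7410 - 80\right)\right) = 25829 - \left(1 + 7330\right) = 25829 - 7331 = 18498$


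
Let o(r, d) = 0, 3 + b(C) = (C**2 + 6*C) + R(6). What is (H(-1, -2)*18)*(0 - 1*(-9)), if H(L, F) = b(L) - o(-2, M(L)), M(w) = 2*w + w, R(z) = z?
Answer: -324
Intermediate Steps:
M(w) = 3*w
b(C) = 3 + C**2 + 6*C (b(C) = -3 + ((C**2 + 6*C) + 6) = -3 + (6 + C**2 + 6*C) = 3 + C**2 + 6*C)
H(L, F) = 3 + L**2 + 6*L (H(L, F) = (3 + L**2 + 6*L) - 1*0 = (3 + L**2 + 6*L) + 0 = 3 + L**2 + 6*L)
(H(-1, -2)*18)*(0 - 1*(-9)) = ((3 + (-1)**2 + 6*(-1))*18)*(0 - 1*(-9)) = ((3 + 1 - 6)*18)*(0 + 9) = -2*18*9 = -36*9 = -324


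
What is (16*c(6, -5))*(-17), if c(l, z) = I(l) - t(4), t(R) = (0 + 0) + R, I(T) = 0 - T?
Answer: 2720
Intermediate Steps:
I(T) = -T
t(R) = R (t(R) = 0 + R = R)
c(l, z) = -4 - l (c(l, z) = -l - 1*4 = -l - 4 = -4 - l)
(16*c(6, -5))*(-17) = (16*(-4 - 1*6))*(-17) = (16*(-4 - 6))*(-17) = (16*(-10))*(-17) = -160*(-17) = 2720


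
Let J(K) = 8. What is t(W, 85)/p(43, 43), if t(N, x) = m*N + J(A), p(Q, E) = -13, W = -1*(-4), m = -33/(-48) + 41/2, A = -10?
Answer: -371/52 ≈ -7.1346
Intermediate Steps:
m = 339/16 (m = -33*(-1/48) + 41*(½) = 11/16 + 41/2 = 339/16 ≈ 21.188)
W = 4
t(N, x) = 8 + 339*N/16 (t(N, x) = 339*N/16 + 8 = 8 + 339*N/16)
t(W, 85)/p(43, 43) = (8 + (339/16)*4)/(-13) = (8 + 339/4)*(-1/13) = (371/4)*(-1/13) = -371/52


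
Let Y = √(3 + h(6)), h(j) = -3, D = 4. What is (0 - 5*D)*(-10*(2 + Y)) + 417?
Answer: 817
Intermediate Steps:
Y = 0 (Y = √(3 - 3) = √0 = 0)
(0 - 5*D)*(-10*(2 + Y)) + 417 = (0 - 5*4)*(-10*(2 + 0)) + 417 = (0 - 20)*(-10*2) + 417 = -20*(-20) + 417 = 400 + 417 = 817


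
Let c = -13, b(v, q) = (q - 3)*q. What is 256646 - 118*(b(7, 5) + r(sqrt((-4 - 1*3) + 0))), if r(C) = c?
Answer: 257000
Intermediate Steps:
b(v, q) = q*(-3 + q) (b(v, q) = (-3 + q)*q = q*(-3 + q))
r(C) = -13
256646 - 118*(b(7, 5) + r(sqrt((-4 - 1*3) + 0))) = 256646 - 118*(5*(-3 + 5) - 13) = 256646 - 118*(5*2 - 13) = 256646 - 118*(10 - 13) = 256646 - 118*(-3) = 256646 - 1*(-354) = 256646 + 354 = 257000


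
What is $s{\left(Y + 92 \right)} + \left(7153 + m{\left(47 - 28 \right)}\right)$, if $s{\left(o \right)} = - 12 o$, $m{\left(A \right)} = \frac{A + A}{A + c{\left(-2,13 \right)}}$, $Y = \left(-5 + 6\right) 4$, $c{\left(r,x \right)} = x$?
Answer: $\frac{96035}{16} \approx 6002.2$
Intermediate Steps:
$Y = 4$ ($Y = 1 \cdot 4 = 4$)
$m{\left(A \right)} = \frac{2 A}{13 + A}$ ($m{\left(A \right)} = \frac{A + A}{A + 13} = \frac{2 A}{13 + A}$)
$s{\left(Y + 92 \right)} + \left(7153 + m{\left(47 - 28 \right)}\right) = - 12 \left(4 + 92\right) + \left(7153 + \frac{2 \left(47 - 28\right)}{13 + \left(47 - 28\right)}\right) = \left(-12\right) 96 + \left(7153 + \frac{2 \left(47 - 28\right)}{13 + \left(47 - 28\right)}\right) = -1152 + \left(7153 + 2 \cdot 19 \frac{1}{13 + 19}\right) = -1152 + \left(7153 + 2 \cdot 19 \cdot \frac{1}{32}\right) = -1152 + \left(7153 + \frac{19}{16}\right) = -1152 + \frac{114467}{16} = \frac{96035}{16}$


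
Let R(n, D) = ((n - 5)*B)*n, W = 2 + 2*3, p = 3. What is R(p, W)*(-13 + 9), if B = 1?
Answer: 24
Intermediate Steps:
W = 8 (W = 2 + 6 = 8)
R(n, D) = n*(-5 + n) (R(n, D) = ((n - 5)*1)*n = ((-5 + n)*1)*n = (-5 + n)*n = n*(-5 + n))
R(p, W)*(-13 + 9) = (3*(-5 + 3))*(-13 + 9) = (3*(-2))*(-4) = -6*(-4) = 24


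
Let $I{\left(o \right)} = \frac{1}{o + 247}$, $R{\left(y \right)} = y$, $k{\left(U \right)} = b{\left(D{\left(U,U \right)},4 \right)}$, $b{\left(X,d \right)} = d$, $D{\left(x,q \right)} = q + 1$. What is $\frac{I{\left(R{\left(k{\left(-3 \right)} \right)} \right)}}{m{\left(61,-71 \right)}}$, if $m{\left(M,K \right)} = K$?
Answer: $- \frac{1}{17821} \approx -5.6114 \cdot 10^{-5}$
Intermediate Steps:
$D{\left(x,q \right)} = 1 + q$
$k{\left(U \right)} = 4$
$I{\left(o \right)} = \frac{1}{247 + o}$
$\frac{I{\left(R{\left(k{\left(-3 \right)} \right)} \right)}}{m{\left(61,-71 \right)}} = \frac{1}{\left(247 + 4\right) \left(-71\right)} = \frac{1}{251} \left(- \frac{1}{71}\right) = - \frac{1}{17821}$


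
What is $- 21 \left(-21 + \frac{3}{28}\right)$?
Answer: $\frac{1755}{4} \approx 438.75$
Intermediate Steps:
$- 21 \left(-21 + \frac{3}{28}\right) = \left(-21\right) \left(- \frac{585}{28}\right) = \frac{1755}{4}$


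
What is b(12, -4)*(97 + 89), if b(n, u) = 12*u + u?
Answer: -9672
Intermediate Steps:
b(n, u) = 13*u
b(12, -4)*(97 + 89) = (13*(-4))*(97 + 89) = -52*186 = -9672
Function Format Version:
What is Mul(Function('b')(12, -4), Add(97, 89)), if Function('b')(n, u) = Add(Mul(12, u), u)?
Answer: -9672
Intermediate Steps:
Function('b')(n, u) = Mul(13, u)
Mul(Function('b')(12, -4), Add(97, 89)) = Mul(Mul(13, -4), Add(97, 89)) = Mul(-52, 186) = -9672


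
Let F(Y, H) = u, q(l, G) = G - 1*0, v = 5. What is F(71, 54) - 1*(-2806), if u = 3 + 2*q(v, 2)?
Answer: 2813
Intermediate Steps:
q(l, G) = G (q(l, G) = G + 0 = G)
u = 7 (u = 3 + 2*2 = 3 + 4 = 7)
F(Y, H) = 7
F(71, 54) - 1*(-2806) = 7 - 1*(-2806) = 7 + 2806 = 2813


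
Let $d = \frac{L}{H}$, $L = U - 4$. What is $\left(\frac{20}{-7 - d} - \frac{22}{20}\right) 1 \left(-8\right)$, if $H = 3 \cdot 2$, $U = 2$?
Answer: $\frac{164}{5} \approx 32.8$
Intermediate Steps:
$L = -2$ ($L = 2 - 4 = -2$)
$H = 6$
$d = - \frac{1}{3}$ ($d = - \frac{2}{6} = \left(-2\right) \frac{1}{6} = - \frac{1}{3} \approx -0.33333$)
$\left(\frac{20}{-7 - d} - \frac{22}{20}\right) 1 \left(-8\right) = \left(\frac{20}{-7 - - \frac{1}{3}} - \frac{22}{20}\right) 1 \left(-8\right) = \left(\frac{20}{-7 + \frac{1}{3}} - \frac{11}{10}\right) 1 \left(-8\right) = \left(\frac{20}{- \frac{20}{3}} - \frac{11}{10}\right) 1 \left(-8\right) = \left(20 \left(- \frac{3}{20}\right) - \frac{11}{10}\right) 1 \left(-8\right) = \left(-3 - \frac{11}{10}\right) 1 \left(-8\right) = \left(- \frac{41}{10}\right) 1 \left(-8\right) = \left(- \frac{41}{10}\right) \left(-8\right) = \frac{164}{5}$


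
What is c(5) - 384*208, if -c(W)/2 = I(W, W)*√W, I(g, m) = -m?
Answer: -79872 + 10*√5 ≈ -79850.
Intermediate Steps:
c(W) = 2*W^(3/2) (c(W) = -2*(-W)*√W = -(-2)*W^(3/2) = 2*W^(3/2))
c(5) - 384*208 = 2*5^(3/2) - 384*208 = 2*(5*√5) - 79872 = 10*√5 - 79872 = -79872 + 10*√5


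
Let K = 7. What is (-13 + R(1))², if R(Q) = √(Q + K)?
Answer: 177 - 52*√2 ≈ 103.46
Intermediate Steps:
R(Q) = √(7 + Q) (R(Q) = √(Q + 7) = √(7 + Q))
(-13 + R(1))² = (-13 + √(7 + 1))² = (-13 + √8)² = (-13 + 2*√2)²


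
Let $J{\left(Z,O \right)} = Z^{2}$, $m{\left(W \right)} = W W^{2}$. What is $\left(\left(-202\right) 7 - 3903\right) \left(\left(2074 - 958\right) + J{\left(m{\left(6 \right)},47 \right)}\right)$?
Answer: $-254003724$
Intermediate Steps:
$m{\left(W \right)} = W^{3}$
$\left(\left(-202\right) 7 - 3903\right) \left(\left(2074 - 958\right) + J{\left(m{\left(6 \right)},47 \right)}\right) = \left(\left(-202\right) 7 - 3903\right) \left(\left(2074 - 958\right) + \left(6^{3}\right)^{2}\right) = \left(-1414 - 3903\right) \left(1116 + 216^{2}\right) = - 5317 \left(1116 + 46656\right) = \left(-5317\right) 47772 = -254003724$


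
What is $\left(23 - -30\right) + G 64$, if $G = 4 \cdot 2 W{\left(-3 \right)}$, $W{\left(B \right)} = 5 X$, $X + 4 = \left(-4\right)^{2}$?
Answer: $30773$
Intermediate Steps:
$X = 12$ ($X = -4 + \left(-4\right)^{2} = -4 + 16 = 12$)
$W{\left(B \right)} = 60$ ($W{\left(B \right)} = 5 \cdot 12 = 60$)
$G = 480$ ($G = 4 \cdot 2 \cdot 60 = 8 \cdot 60 = 480$)
$\left(23 - -30\right) + G 64 = \left(23 - -30\right) + 480 \cdot 64 = \left(23 + 30\right) + 30720 = 53 + 30720 = 30773$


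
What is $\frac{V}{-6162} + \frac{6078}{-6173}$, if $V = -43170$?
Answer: $\frac{38172629}{6339671} \approx 6.0212$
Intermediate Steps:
$\frac{V}{-6162} + \frac{6078}{-6173} = - \frac{43170}{-6162} + \frac{6078}{-6173} = \left(-43170\right) \left(- \frac{1}{6162}\right) + 6078 \left(- \frac{1}{6173}\right) = \frac{7195}{1027} - \frac{6078}{6173} = \frac{38172629}{6339671}$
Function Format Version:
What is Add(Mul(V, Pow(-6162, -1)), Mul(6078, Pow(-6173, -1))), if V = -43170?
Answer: Rational(38172629, 6339671) ≈ 6.0212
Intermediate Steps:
Add(Mul(V, Pow(-6162, -1)), Mul(6078, Pow(-6173, -1))) = Add(Mul(-43170, Pow(-6162, -1)), Mul(6078, Pow(-6173, -1))) = Add(Mul(-43170, Rational(-1, 6162)), Mul(6078, Rational(-1, 6173))) = Add(Rational(7195, 1027), Rational(-6078, 6173)) = Rational(38172629, 6339671)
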